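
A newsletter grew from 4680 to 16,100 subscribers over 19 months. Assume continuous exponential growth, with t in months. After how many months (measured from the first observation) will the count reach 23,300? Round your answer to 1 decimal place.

t ≈ 24.7 months

r = ln(16100/4680) / 19 ≈ 0.065027 per month
t = ln(23300/4680) / r = 1.60516 / 0.065027 ≈ 24.684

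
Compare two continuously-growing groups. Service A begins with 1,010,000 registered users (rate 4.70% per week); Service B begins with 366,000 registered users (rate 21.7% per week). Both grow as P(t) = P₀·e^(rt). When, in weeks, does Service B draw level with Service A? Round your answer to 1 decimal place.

t ≈ 6.0 weeks

1010000·e^(0.047t) = 366000·e^(0.217t)
1010000/366000 = e^((0.217 − 0.047)t) → ln(2.75956) = 0.17·t
t = 1.01507 / 0.17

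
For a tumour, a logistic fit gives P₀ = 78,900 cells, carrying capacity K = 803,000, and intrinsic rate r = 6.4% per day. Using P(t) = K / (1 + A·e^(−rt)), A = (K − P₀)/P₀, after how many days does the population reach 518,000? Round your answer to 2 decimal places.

t ≈ 43.97 days

A = (803000 − 78900)/78900 = 9.17744
518000 = 803000/(1 + 9.17744·e^(−0.064t)) → 1 + 9.17744·e^(−0.064t) = 1.55019
e^(−0.064t) = 0.059951 → t = ln(16.6804)/0.064 = 2.81423/0.064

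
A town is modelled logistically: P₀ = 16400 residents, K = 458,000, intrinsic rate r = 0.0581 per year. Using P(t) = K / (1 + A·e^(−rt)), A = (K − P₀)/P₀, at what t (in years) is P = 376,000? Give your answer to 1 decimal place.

A = (458000 − 16400)/16400 = 26.92683
376000 = 458000/(1 + 26.92683·e^(−0.0581t)) → 1 + 26.92683·e^(−0.0581t) = 1.21809
e^(−0.0581t) = 0.008099 → t = ln(123.46936)/0.0581 = 4.81599/0.0581

t ≈ 82.9 years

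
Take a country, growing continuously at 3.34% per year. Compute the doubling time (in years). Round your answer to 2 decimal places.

doubling time ≈ 20.75 years

doubling time = ln(2) / |r| = 0.69315 / 0.0334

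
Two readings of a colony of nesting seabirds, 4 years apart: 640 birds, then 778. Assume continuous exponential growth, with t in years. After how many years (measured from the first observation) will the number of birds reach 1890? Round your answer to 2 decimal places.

t ≈ 22.18 years

r = ln(778/640) / 4 ≈ 0.048815 per year
t = ln(1890/640) / r = 1.08286 / 0.048815 ≈ 22.183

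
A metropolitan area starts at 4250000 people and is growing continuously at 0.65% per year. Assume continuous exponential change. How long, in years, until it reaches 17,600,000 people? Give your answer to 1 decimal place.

t ≈ 218.6 years

17600000 = 4250000 · e^(0.0065·t)
t = ln(17600000/4250000) / 0.0065 = ln(4.14118) / 0.0065 = 1.42098 / 0.0065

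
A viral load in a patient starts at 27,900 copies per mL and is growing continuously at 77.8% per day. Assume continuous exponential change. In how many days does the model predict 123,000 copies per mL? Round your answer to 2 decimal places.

123000 = 27900 · e^(0.778·t)
t = ln(123000/27900) / 0.778 = ln(4.4086) / 0.778 = 1.48356 / 0.778

t ≈ 1.91 days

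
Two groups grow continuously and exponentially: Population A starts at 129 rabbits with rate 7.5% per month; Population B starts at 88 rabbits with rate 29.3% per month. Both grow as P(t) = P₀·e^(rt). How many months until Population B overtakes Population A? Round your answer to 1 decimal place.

129·e^(0.075t) = 88·e^(0.293t)
129/88 = e^((0.293 − 0.075)t) → ln(1.46591) = 0.218·t
t = 0.38248 / 0.218

t ≈ 1.8 months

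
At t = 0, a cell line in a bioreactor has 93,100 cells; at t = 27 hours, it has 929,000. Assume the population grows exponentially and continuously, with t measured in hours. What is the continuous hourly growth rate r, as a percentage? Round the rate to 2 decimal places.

r ≈ 8.52% per hour

929000 = 93100 · e^(r·27)
e^(27r) = 929000/93100 = 9.97852
r = ln(9.97852) / 27 = 2.30043 / 27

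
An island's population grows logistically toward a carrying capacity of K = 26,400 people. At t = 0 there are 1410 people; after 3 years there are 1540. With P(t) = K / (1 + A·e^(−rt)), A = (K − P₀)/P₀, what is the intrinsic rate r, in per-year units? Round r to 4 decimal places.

A = (26400 − 1410)/1410 = 17.7234
1540 = 26400/(1 + 17.7234·e^(−r·3)) → e^(−3r) = (17.14286 − 1)/17.7234 = 0.910821
r = −ln(0.910821)/3 = 0.09341/3

r ≈ 0.0311 per year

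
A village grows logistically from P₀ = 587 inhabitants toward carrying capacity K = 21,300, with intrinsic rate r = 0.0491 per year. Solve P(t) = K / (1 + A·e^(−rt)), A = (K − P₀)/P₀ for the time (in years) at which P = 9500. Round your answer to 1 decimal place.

A = (21300 − 587)/587 = 35.2862
9500 = 21300/(1 + 35.2862·e^(−0.0491t)) → 1 + 35.2862·e^(−0.0491t) = 2.24211
e^(−0.0491t) = 0.035201 → t = ln(28.40838)/0.0491 = 3.34668/0.0491

t ≈ 68.2 years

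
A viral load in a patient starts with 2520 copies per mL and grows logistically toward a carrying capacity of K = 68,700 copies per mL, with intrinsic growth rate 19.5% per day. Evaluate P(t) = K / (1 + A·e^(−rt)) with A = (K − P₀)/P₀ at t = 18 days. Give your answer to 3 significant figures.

A = (68700 − 2520)/2520 = 26.2619
P(18) = 68700 / (1 + 26.2619·e^(−0.195·18)) = 68700 / (1 + 26.2619·0.029897)
= 68700 / 1.78515 ≈ 38484.16

≈ 38,500 copies per mL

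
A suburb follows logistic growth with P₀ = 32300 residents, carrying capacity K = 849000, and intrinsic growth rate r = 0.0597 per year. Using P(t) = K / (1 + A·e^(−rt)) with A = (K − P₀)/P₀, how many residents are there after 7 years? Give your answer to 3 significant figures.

A = (849000 − 32300)/32300 = 25.28483
P(7) = 849000 / (1 + 25.28483·e^(−0.0597·7)) = 849000 / (1 + 25.28483·0.658428)
= 849000 / 17.64824 ≈ 48106.78

≈ 48,100 residents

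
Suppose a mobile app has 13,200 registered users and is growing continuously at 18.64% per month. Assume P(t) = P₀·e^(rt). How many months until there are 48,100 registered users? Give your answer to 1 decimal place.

t ≈ 6.9 months

48100 = 13200 · e^(0.1864·t)
t = ln(48100/13200) / 0.1864 = ln(3.64394) / 0.1864 = 1.29307 / 0.1864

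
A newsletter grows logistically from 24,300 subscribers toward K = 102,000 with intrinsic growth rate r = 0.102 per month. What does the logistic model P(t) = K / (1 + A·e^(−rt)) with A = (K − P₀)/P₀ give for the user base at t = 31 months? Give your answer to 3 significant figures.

≈ 89,800 subscribers

A = (102000 − 24300)/24300 = 3.19753
P(31) = 102000 / (1 + 3.19753·e^(−0.102·31)) = 102000 / (1 + 3.19753·0.042341)
= 102000 / 1.13539 ≈ 89837.24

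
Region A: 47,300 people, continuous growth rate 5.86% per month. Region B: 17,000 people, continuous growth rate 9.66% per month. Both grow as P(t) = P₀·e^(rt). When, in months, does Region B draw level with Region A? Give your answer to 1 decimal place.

47300·e^(0.0586t) = 17000·e^(0.0966t)
47300/17000 = e^((0.0966 − 0.0586)t) → ln(2.78235) = 0.038·t
t = 1.0233 / 0.038

t ≈ 26.9 months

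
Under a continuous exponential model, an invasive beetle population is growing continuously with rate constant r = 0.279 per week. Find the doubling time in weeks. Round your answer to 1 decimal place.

doubling time = ln(2) / |r| = 0.69315 / 0.279

doubling time ≈ 2.5 weeks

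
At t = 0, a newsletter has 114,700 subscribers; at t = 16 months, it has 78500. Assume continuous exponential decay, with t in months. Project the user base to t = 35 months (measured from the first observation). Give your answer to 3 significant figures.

≈ 50,000 subscribers

r = ln(78500/114700) / 16 ≈ -0.023701 per month
P(35) = 114700 · e^(-0.023701·35) = 114700 · 0.43625 ≈ 50037.52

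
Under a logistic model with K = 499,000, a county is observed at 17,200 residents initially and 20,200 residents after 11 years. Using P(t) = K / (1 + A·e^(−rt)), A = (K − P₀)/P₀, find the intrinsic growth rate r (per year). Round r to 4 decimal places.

r ≈ 0.0152 per year

A = (499000 − 17200)/17200 = 28.01163
20200 = 499000/(1 + 28.01163·e^(−r·11)) → e^(−11r) = (24.70297 − 1)/28.01163 = 0.846183
r = −ln(0.846183)/11 = 0.16702/11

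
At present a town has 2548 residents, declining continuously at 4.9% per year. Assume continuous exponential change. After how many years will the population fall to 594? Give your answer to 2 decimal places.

594 = 2548 · e^(-0.049·t)
t = ln(594/2548) / -0.049 = ln(0.23312) / -0.049 = -1.45618 / -0.049

t ≈ 29.72 years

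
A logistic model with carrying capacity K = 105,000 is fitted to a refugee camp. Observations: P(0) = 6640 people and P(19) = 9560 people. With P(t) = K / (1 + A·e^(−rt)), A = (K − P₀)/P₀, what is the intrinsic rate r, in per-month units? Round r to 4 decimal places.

r ≈ 0.0208 per month

A = (105000 − 6640)/6640 = 14.81325
9560 = 105000/(1 + 14.81325·e^(−r·19)) → e^(−19r) = (10.98326 − 1)/14.81325 = 0.673941
r = −ln(0.673941)/19 = 0.39461/19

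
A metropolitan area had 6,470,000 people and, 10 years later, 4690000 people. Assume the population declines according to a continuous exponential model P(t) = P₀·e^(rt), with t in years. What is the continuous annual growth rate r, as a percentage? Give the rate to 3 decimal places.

r ≈ -3.217% per year

4690000 = 6470000 · e^(r·10)
e^(10r) = 4690000/6470000 = 0.72488
r = ln(0.72488) / 10 = -0.32174 / 10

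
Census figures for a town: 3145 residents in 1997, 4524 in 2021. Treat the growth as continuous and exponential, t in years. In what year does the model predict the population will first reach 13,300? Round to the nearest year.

year 2092

r = ln(4524/3145) / 24 = 0.36358/24 ≈ 0.015149 per year
t = ln(13300/3145) / r = 1.44195/0.015149 ≈ 95.18 years after 1997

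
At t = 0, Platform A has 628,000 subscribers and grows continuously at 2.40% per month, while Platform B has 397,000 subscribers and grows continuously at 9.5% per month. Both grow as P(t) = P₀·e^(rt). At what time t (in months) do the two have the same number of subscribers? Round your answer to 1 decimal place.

t ≈ 6.5 months

628000·e^(0.024t) = 397000·e^(0.095t)
628000/397000 = e^((0.095 − 0.024)t) → ln(1.58186) = 0.071·t
t = 0.4586 / 0.071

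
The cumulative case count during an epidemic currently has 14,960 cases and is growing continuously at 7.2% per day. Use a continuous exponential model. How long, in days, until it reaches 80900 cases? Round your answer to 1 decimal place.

80900 = 14960 · e^(0.072·t)
t = ln(80900/14960) / 0.072 = ln(5.40775) / 0.072 = 1.68783 / 0.072

t ≈ 23.4 days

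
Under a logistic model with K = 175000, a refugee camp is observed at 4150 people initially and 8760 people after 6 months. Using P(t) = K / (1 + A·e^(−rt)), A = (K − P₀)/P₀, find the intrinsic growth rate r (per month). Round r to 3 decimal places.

A = (175000 − 4150)/4150 = 41.16867
8760 = 175000/(1 + 41.16867·e^(−r·6)) → e^(−6r) = (19.97717 − 1)/41.16867 = 0.460961
r = −ln(0.460961)/6 = 0.77444/6

r ≈ 0.129 per month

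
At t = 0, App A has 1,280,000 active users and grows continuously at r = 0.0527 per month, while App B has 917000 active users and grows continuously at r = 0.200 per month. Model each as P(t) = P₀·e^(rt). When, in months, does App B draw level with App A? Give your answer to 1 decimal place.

t ≈ 2.3 months

1280000·e^(0.0527t) = 917000·e^(0.2t)
1280000/917000 = e^((0.2 − 0.0527)t) → ln(1.39586) = 0.1473·t
t = 0.33351 / 0.1473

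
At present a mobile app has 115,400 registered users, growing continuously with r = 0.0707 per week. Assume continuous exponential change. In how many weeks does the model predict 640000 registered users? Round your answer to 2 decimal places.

640000 = 115400 · e^(0.0707·t)
t = ln(640000/115400) / 0.0707 = ln(5.54593) / 0.0707 = 1.71306 / 0.0707

t ≈ 24.23 weeks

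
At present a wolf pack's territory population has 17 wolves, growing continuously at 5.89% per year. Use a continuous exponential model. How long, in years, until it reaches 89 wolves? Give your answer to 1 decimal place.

89 = 17 · e^(0.0589·t)
t = ln(89/17) / 0.0589 = ln(5.23529) / 0.0589 = 1.65542 / 0.0589

t ≈ 28.1 years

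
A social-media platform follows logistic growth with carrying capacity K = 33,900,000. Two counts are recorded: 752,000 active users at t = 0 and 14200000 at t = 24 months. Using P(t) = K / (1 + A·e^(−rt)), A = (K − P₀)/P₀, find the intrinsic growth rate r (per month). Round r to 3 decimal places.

r ≈ 0.144 per month

A = (33900000 − 752000)/752000 = 44.07979
14200000 = 33900000/(1 + 44.07979·e^(−r·24)) → e^(−24r) = (2.38732 − 1)/44.07979 = 0.031473
r = −ln(0.031473)/24 = 3.45862/24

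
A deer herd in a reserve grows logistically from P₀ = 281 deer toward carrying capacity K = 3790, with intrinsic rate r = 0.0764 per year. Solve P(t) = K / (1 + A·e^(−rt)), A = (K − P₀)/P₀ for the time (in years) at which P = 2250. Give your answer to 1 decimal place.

A = (3790 − 281)/281 = 12.48754
2250 = 3790/(1 + 12.48754·e^(−0.0764t)) → 1 + 12.48754·e^(−0.0764t) = 1.68444
e^(−0.0764t) = 0.05481 → t = ln(18.24479)/0.0764 = 2.90388/0.0764

t ≈ 38.0 years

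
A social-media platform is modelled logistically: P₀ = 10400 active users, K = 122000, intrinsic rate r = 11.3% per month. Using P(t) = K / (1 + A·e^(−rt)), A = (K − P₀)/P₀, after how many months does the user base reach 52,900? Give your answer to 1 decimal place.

A = (122000 − 10400)/10400 = 10.73077
52900 = 122000/(1 + 10.73077·e^(−0.113t)) → 1 + 10.73077·e^(−0.113t) = 2.30624
e^(−0.113t) = 0.121728 → t = ln(8.21502)/0.113 = 2.10596/0.113

t ≈ 18.6 months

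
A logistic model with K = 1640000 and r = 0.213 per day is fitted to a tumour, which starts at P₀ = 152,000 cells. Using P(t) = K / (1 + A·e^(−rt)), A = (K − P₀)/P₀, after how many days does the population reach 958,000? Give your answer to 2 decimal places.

A = (1640000 − 152000)/152000 = 9.78947
958000 = 1640000/(1 + 9.78947·e^(−0.213t)) → 1 + 9.78947·e^(−0.213t) = 1.7119
e^(−0.213t) = 0.072721 → t = ln(13.7512)/0.213 = 2.62113/0.213

t ≈ 12.31 days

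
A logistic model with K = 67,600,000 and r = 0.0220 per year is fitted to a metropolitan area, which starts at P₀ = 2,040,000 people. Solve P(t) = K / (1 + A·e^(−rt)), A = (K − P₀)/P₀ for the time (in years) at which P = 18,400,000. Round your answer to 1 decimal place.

t ≈ 113.0 years

A = (67600000 − 2040000)/2040000 = 32.13725
18400000 = 67600000/(1 + 32.13725·e^(−0.022t)) → 1 + 32.13725·e^(−0.022t) = 3.67391
e^(−0.022t) = 0.083203 → t = ln(12.01881)/0.022 = 2.48647/0.022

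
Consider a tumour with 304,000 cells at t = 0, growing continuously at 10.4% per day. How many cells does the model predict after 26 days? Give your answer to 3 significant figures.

≈ 4,540,000 cells

P(26) = 304000 · e^(0.104·26) = 304000 · e^(2.704)
= 304000 · 14.93937 ≈ 4541568.43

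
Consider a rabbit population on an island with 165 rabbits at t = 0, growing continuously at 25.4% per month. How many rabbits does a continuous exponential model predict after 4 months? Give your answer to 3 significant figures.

≈ 456 rabbits

P(4) = 165 · e^(0.254·4) = 165 · e^(1.016)
= 165 · 2.76212 ≈ 455.75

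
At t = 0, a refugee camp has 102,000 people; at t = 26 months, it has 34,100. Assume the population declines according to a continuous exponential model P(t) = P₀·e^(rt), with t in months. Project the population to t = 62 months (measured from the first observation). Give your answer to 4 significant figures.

r = ln(34100/102000) / 26 ≈ -0.042141 per month
P(62) = 102000 · e^(-0.042141·62) = 102000 · 0.07333 ≈ 7479.82

≈ 7,480 people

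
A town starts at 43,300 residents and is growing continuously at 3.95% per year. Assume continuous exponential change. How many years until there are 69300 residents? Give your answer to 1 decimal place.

t ≈ 11.9 years

69300 = 43300 · e^(0.0395·t)
t = ln(69300/43300) / 0.0395 = ln(1.60046) / 0.0395 = 0.47029 / 0.0395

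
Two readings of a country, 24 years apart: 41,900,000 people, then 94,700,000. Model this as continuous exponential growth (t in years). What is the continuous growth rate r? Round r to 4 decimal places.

94700000 = 41900000 · e^(r·24)
e^(24r) = 94700000/41900000 = 2.26014
r = ln(2.26014) / 24 = 0.81543 / 24

r ≈ 0.0340 per year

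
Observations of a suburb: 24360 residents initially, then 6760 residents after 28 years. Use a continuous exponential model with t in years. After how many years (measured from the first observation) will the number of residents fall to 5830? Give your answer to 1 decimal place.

r = ln(6760/24360) / 28 ≈ -0.045783 per year
t = ln(5830/24360) / r = -1.42993 / -0.045783 ≈ 31.233

t ≈ 31.2 years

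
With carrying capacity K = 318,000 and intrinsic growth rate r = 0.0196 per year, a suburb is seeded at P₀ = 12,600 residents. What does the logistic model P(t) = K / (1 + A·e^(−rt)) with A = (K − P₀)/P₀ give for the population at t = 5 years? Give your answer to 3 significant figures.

≈ 13,800 residents

A = (318000 − 12600)/12600 = 24.2381
P(5) = 318000 / (1 + 24.2381·e^(−0.0196·5)) = 318000 / (1 + 24.2381·0.906649)
= 318000 / 22.97544 ≈ 13840.87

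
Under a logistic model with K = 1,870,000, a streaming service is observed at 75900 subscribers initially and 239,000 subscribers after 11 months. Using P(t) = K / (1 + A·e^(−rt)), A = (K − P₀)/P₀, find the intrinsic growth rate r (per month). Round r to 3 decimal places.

A = (1870000 − 75900)/75900 = 23.63768
239000 = 1870000/(1 + 23.63768·e^(−r·11)) → e^(−11r) = (7.82427 − 1)/23.63768 = 0.288703
r = −ln(0.288703)/11 = 1.24236/11

r ≈ 0.113 per month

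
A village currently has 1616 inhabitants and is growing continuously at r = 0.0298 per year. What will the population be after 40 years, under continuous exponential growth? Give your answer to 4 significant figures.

≈ 5,323 inhabitants

P(40) = 1616 · e^(0.0298·40) = 1616 · e^(1.192)
= 1616 · 3.29366 ≈ 5322.56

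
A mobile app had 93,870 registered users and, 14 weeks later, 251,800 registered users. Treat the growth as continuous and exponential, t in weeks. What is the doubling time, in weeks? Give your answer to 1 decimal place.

doubling time ≈ 9.8 weeks

r = ln(251800/93870) / 14 = ln(2.68243) / 14 ≈ 0.07048 per week
doubling time = ln 2 / |r| = 0.69315 / 0.07048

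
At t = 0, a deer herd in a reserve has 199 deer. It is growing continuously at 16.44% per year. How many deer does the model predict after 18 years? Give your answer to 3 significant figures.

P(18) = 199 · e^(0.1644·18) = 199 · e^(2.9592)
= 199 · 19.28254 ≈ 3837.23

≈ 3,840 deer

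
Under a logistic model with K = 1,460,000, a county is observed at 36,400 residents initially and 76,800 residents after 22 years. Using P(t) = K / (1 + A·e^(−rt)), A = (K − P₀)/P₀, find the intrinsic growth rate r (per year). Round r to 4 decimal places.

A = (1460000 − 36400)/36400 = 39.10989
76800 = 1460000/(1 + 39.10989·e^(−r·22)) → e^(−22r) = (19.01042 − 1)/39.10989 = 0.460508
r = −ln(0.460508)/22 = 0.77543/22

r ≈ 0.0352 per year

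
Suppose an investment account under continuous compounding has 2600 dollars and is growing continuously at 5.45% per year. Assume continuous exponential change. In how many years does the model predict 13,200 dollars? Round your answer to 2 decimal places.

13200 = 2600 · e^(0.0545·t)
t = ln(13200/2600) / 0.0545 = ln(5.07692) / 0.0545 = 1.62471 / 0.0545

t ≈ 29.81 years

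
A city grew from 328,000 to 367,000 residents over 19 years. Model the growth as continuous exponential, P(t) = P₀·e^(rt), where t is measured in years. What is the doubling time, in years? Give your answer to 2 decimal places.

r = ln(367000/328000) / 19 = ln(1.1189) / 19 ≈ 0.005913 per year
doubling time = ln 2 / |r| = 0.69315 / 0.005913

doubling time ≈ 117.22 years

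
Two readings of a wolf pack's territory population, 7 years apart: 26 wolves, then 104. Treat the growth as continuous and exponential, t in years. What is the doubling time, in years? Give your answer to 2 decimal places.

r = ln(104/26) / 7 = ln(4) / 7 ≈ 0.198042 per year
doubling time = ln 2 / |r| = 0.69315 / 0.198042

doubling time ≈ 3.50 years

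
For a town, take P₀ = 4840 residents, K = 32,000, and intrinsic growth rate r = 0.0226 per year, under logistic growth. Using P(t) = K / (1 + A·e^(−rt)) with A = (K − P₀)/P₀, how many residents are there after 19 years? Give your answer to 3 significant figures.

A = (32000 − 4840)/4840 = 5.61157
P(19) = 32000 / (1 + 5.61157·e^(−0.0226·19)) = 32000 / (1 + 5.61157·0.6509)
= 32000 / 4.65257 ≈ 6877.92

≈ 6,880 residents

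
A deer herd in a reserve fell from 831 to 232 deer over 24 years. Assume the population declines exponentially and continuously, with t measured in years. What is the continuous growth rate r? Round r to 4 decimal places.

232 = 831 · e^(r·24)
e^(24r) = 232/831 = 0.27918
r = ln(0.27918) / 24 = -1.27589 / 24

r ≈ -0.0532 per year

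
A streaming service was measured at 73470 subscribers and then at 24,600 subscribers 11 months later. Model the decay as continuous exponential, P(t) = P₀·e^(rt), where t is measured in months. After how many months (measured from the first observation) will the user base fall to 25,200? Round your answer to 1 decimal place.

t ≈ 10.8 months

r = ln(24600/73470) / 11 ≈ -0.099466 per month
t = ln(25200/73470) / r = -1.07003 / -0.099466 ≈ 10.758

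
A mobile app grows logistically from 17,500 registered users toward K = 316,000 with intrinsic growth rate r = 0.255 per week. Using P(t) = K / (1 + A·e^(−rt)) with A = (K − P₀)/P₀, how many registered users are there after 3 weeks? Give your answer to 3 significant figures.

A = (316000 − 17500)/17500 = 17.05714
P(3) = 316000 / (1 + 17.05714·e^(−0.255·3)) = 316000 / (1 + 17.05714·0.465334)
= 316000 / 8.93727 ≈ 35357.56

≈ 35,400 registered users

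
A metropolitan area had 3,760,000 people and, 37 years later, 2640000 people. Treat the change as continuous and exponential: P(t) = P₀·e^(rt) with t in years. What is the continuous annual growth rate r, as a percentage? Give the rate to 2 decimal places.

2640000 = 3760000 · e^(r·37)
e^(37r) = 2640000/3760000 = 0.70213
r = ln(0.70213) / 37 = -0.35364 / 37

r ≈ -0.96% per year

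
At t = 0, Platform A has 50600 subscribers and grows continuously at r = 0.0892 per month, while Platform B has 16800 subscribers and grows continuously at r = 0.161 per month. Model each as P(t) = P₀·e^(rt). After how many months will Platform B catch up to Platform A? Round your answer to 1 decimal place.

50600·e^(0.0892t) = 16800·e^(0.161t)
50600/16800 = e^((0.161 − 0.0892)t) → ln(3.0119) = 0.0718·t
t = 1.10257 / 0.0718

t ≈ 15.4 months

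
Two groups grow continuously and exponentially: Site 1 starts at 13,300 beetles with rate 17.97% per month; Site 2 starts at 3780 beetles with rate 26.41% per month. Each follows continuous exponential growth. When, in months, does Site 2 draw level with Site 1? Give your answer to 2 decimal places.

13300·e^(0.1797t) = 3780·e^(0.2641t)
13300/3780 = e^((0.2641 − 0.1797)t) → ln(3.51852) = 0.0844·t
t = 1.25804 / 0.0844

t ≈ 14.91 months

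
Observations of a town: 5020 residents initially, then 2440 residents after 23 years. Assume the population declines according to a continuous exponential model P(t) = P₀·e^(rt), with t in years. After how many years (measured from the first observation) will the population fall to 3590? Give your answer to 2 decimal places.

r = ln(2440/5020) / 23 ≈ -0.031367 per year
t = ln(3590/5020) / r = -0.33528 / -0.031367 ≈ 10.689

t ≈ 10.69 years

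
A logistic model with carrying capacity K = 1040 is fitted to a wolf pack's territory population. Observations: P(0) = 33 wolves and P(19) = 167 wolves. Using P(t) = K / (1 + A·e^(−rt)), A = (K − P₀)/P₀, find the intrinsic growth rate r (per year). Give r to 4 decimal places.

A = (1040 − 33)/33 = 30.51515
167 = 1040/(1 + 30.51515·e^(−r·19)) → e^(−19r) = (6.22754 − 1)/30.51515 = 0.17131
r = −ln(0.17131)/19 = 1.76428/19

r ≈ 0.0929 per year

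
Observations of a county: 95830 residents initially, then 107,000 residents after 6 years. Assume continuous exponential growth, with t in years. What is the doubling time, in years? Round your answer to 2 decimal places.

doubling time ≈ 37.72 years

r = ln(107000/95830) / 6 = ln(1.11656) / 6 ≈ 0.018376 per year
doubling time = ln 2 / |r| = 0.69315 / 0.018376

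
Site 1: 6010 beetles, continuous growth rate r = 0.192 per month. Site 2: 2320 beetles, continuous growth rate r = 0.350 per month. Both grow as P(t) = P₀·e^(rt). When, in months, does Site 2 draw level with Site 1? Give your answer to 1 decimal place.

6010·e^(0.192t) = 2320·e^(0.35t)
6010/2320 = e^((0.35 − 0.192)t) → ln(2.59052) = 0.158·t
t = 0.95186 / 0.158

t ≈ 6.0 months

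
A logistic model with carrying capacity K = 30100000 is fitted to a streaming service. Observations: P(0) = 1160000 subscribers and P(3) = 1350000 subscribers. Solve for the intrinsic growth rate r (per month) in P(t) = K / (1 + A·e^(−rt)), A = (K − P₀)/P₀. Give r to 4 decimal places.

A = (30100000 − 1160000)/1160000 = 24.94828
1350000 = 30100000/(1 + 24.94828·e^(−r·3)) → e^(−3r) = (22.2963 − 1)/24.94828 = 0.853618
r = −ln(0.853618)/3 = 0.15827/3

r ≈ 0.0528 per month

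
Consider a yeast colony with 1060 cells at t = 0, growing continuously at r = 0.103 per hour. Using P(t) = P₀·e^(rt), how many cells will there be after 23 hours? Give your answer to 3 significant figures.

≈ 11,300 cells

P(23) = 1060 · e^(0.103·23) = 1060 · e^(2.369)
= 1060 · 10.6867 ≈ 11327.9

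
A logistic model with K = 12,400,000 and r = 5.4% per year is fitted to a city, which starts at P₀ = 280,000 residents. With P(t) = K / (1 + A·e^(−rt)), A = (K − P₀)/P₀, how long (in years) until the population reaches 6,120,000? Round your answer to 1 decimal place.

t ≈ 69.3 years

A = (12400000 − 280000)/280000 = 43.28571
6120000 = 12400000/(1 + 43.28571·e^(−0.054t)) → 1 + 43.28571·e^(−0.054t) = 2.02614
e^(−0.054t) = 0.023706 → t = ln(42.18289)/0.054 = 3.74201/0.054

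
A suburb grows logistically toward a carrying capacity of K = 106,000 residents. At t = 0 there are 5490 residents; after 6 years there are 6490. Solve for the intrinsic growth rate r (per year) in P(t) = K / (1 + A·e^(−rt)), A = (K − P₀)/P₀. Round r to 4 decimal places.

A = (106000 − 5490)/5490 = 18.30783
6490 = 106000/(1 + 18.30783·e^(−r·6)) → e^(−6r) = (16.33282 − 1)/18.30783 = 0.837501
r = −ln(0.837501)/6 = 0.17733/6

r ≈ 0.0296 per year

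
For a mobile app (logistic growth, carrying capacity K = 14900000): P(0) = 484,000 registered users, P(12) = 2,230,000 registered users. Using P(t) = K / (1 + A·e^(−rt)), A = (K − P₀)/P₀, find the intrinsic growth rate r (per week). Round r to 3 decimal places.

A = (14900000 − 484000)/484000 = 29.78512
2230000 = 14900000/(1 + 29.78512·e^(−r·12)) → e^(−12r) = (6.68161 − 1)/29.78512 = 0.190753
r = −ln(0.190753)/12 = 1.65677/12

r ≈ 0.138 per week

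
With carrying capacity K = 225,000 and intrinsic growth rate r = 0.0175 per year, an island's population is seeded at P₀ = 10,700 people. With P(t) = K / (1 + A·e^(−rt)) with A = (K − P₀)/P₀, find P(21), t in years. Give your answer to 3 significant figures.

≈ 15,100 people

A = (225000 − 10700)/10700 = 20.02804
P(21) = 225000 / (1 + 20.02804·e^(−0.0175·21)) = 225000 / (1 + 20.02804·0.692463)
= 225000 / 14.86868 ≈ 15132.48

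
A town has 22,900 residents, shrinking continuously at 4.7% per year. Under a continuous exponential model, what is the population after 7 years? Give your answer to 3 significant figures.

P(7) = 22900 · e^(-0.047·7) = 22900 · e^(-0.329)
= 22900 · 0.71964 ≈ 16479.83

≈ 16,500 residents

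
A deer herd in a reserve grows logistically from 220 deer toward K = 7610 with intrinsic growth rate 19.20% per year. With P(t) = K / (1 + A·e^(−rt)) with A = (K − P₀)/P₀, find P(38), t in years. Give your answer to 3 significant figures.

≈ 7,440 deer

A = (7610 − 220)/220 = 33.59091
P(38) = 7610 / (1 + 33.59091·e^(−0.192·38)) = 7610 / (1 + 33.59091·0.000678)
= 7610 / 1.02278 ≈ 7440.48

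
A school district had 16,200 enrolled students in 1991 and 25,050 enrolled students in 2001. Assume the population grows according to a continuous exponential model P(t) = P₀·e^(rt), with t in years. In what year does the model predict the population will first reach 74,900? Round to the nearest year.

year 2026

r = ln(25050/16200) / 10 = 0.43586/10 ≈ 0.043586 per year
t = ln(74900/16200) / r = 1.53114/0.043586 ≈ 35.13 years after 1991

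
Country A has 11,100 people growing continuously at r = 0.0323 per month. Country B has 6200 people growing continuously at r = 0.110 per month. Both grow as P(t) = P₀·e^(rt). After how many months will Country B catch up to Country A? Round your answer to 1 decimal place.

t ≈ 7.5 months

11100·e^(0.0323t) = 6200·e^(0.11t)
11100/6200 = e^((0.11 − 0.0323)t) → ln(1.79032) = 0.0777·t
t = 0.5824 / 0.0777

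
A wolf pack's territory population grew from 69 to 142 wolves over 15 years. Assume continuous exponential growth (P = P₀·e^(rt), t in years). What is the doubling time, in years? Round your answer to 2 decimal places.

r = ln(142/69) / 15 = ln(2.05797) / 15 ≈ 0.048115 per year
doubling time = ln 2 / |r| = 0.69315 / 0.048115

doubling time ≈ 14.41 years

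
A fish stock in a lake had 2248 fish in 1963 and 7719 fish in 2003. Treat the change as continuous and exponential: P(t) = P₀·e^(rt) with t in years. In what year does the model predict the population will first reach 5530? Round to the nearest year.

r = ln(7719/2248) / 40 = 1.23364/40 ≈ 0.030841 per year
t = ln(5530/2248) / r = 0.90015/0.030841 ≈ 29.19 years after 1963

year 1992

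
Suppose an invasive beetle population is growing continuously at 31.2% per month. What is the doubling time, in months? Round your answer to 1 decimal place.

doubling time ≈ 2.2 months

doubling time = ln(2) / |r| = 0.69315 / 0.312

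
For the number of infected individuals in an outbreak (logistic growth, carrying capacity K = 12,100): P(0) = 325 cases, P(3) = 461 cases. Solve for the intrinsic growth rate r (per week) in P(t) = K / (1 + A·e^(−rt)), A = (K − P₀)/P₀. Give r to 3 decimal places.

r ≈ 0.120 per week

A = (12100 − 325)/325 = 36.23077
461 = 12100/(1 + 36.23077·e^(−r·3)) → e^(−3r) = (26.24729 − 1)/36.23077 = 0.696847
r = −ln(0.696847)/3 = 0.36119/3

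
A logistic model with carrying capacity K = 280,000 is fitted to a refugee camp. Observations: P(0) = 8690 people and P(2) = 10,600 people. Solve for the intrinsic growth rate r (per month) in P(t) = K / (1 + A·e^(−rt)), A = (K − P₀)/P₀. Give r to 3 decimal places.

A = (280000 − 8690)/8690 = 31.22094
10600 = 280000/(1 + 31.22094·e^(−r·2)) → e^(−2r) = (26.41509 − 1)/31.22094 = 0.81404
r = −ln(0.81404)/2 = 0.20575/2

r ≈ 0.103 per month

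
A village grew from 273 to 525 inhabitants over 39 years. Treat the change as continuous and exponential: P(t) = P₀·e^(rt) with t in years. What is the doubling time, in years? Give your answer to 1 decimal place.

doubling time ≈ 41.3 years

r = ln(525/273) / 39 = ln(1.92308) / 39 ≈ 0.016767 per year
doubling time = ln 2 / |r| = 0.69315 / 0.016767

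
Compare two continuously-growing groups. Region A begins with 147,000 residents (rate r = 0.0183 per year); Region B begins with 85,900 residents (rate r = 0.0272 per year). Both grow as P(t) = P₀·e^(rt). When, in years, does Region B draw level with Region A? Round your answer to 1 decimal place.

t ≈ 60.4 years

147000·e^(0.0183t) = 85900·e^(0.0272t)
147000/85900 = e^((0.0272 − 0.0183)t) → ln(1.71129) = 0.0089·t
t = 0.53725 / 0.0089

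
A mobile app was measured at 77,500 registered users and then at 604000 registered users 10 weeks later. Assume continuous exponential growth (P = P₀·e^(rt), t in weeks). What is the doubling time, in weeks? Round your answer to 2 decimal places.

doubling time ≈ 3.38 weeks

r = ln(604000/77500) / 10 = ln(7.79355) / 10 ≈ 0.20533 per week
doubling time = ln 2 / |r| = 0.69315 / 0.20533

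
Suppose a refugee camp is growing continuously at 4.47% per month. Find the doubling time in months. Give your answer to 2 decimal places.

doubling time = ln(2) / |r| = 0.69315 / 0.0447

doubling time ≈ 15.51 months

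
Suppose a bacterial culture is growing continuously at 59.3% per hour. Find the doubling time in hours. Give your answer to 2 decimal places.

doubling time ≈ 1.17 hours

doubling time = ln(2) / |r| = 0.69315 / 0.593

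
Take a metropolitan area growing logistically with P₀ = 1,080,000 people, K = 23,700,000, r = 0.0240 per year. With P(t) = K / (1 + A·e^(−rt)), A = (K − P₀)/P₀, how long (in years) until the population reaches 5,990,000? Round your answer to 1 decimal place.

t ≈ 81.6 years

A = (23700000 − 1080000)/1080000 = 20.94444
5990000 = 23700000/(1 + 20.94444·e^(−0.024t)) → 1 + 20.94444·e^(−0.024t) = 3.95659
e^(−0.024t) = 0.141164 → t = ln(7.08398)/0.024 = 1.95784/0.024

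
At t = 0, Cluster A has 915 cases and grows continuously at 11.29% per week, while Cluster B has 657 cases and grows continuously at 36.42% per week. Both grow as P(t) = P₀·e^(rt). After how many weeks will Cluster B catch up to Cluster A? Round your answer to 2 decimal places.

915·e^(0.1129t) = 657·e^(0.3642t)
915/657 = e^((0.3642 − 0.1129)t) → ln(1.39269) = 0.2513·t
t = 0.33124 / 0.2513

t ≈ 1.32 weeks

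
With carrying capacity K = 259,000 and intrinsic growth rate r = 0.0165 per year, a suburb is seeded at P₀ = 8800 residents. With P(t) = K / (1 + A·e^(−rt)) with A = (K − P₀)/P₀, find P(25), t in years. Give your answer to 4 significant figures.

≈ 13,070 residents

A = (259000 − 8800)/8800 = 28.43182
P(25) = 259000 / (1 + 28.43182·e^(−0.0165·25)) = 259000 / (1 + 28.43182·0.661993)
= 259000 / 19.82167 ≈ 13066.51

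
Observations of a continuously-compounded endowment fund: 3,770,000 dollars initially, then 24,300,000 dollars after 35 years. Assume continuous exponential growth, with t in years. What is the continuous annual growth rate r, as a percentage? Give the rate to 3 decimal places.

r ≈ 5.324% per year

24300000 = 3770000 · e^(r·35)
e^(35r) = 24300000/3770000 = 6.44562
r = ln(6.44562) / 35 = 1.8634 / 35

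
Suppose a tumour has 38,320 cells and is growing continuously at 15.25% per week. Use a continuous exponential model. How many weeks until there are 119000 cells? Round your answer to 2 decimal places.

t ≈ 7.43 weeks

119000 = 38320 · e^(0.1525·t)
t = ln(119000/38320) / 0.1525 = ln(3.10543) / 0.1525 = 1.13315 / 0.1525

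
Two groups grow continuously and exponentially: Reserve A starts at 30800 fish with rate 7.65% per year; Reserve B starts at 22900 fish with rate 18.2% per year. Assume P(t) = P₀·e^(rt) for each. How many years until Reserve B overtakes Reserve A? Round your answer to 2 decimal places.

30800·e^(0.0765t) = 22900·e^(0.182t)
30800/22900 = e^((0.182 − 0.0765)t) → ln(1.34498) = 0.1055·t
t = 0.29638 / 0.1055

t ≈ 2.81 years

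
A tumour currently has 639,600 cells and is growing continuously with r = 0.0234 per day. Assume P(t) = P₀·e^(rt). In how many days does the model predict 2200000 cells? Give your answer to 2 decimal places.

2200000 = 639600 · e^(0.0234·t)
t = ln(2200000/639600) / 0.0234 = ln(3.43965) / 0.0234 = 1.23537 / 0.0234

t ≈ 52.79 days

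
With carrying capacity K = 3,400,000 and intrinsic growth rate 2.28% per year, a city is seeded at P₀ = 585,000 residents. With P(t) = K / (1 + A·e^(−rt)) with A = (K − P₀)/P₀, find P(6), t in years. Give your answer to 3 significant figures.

A = (3400000 − 585000)/585000 = 4.81197
P(6) = 3400000 / (1 + 4.81197·e^(−0.0228·6)) = 3400000 / (1 + 4.81197·0.872145)
= 3400000 / 5.19673 ≈ 654257.56

≈ 654,000 residents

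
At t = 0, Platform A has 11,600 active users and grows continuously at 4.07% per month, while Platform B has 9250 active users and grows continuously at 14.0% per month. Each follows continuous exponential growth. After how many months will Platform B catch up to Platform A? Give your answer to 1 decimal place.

t ≈ 2.3 months

11600·e^(0.0407t) = 9250·e^(0.14t)
11600/9250 = e^((0.14 − 0.0407)t) → ln(1.25405) = 0.0993·t
t = 0.22638 / 0.0993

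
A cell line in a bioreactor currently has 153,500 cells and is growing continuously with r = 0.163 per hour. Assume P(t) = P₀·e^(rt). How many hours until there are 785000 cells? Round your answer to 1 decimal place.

785000 = 153500 · e^(0.163·t)
t = ln(785000/153500) / 0.163 = ln(5.11401) / 0.163 = 1.63198 / 0.163

t ≈ 10.0 hours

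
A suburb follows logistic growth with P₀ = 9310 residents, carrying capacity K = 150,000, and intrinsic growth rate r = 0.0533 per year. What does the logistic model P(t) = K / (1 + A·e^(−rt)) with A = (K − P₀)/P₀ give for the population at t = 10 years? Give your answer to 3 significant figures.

A = (150000 − 9310)/9310 = 15.11171
P(10) = 150000 / (1 + 15.11171·e^(−0.0533·10)) = 150000 / (1 + 15.11171·0.586842)
= 150000 / 9.86818 ≈ 15200.37

≈ 15,200 residents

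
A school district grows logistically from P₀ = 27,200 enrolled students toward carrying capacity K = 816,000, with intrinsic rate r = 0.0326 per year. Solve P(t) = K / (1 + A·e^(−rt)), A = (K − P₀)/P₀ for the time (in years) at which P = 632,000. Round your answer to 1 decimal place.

t ≈ 141.1 years

A = (816000 − 27200)/27200 = 29
632000 = 816000/(1 + 29·e^(−0.0326t)) → 1 + 29·e^(−0.0326t) = 1.29114
e^(−0.0326t) = 0.010039 → t = ln(99.6087)/0.0326 = 4.60125/0.0326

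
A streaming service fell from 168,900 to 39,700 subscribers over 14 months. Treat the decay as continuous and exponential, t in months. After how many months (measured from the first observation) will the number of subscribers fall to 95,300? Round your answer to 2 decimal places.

t ≈ 5.53 months

r = ln(39700/168900) / 14 ≈ -0.103425 per month
t = ln(95300/168900) / r = -0.57228 / -0.103425 ≈ 5.533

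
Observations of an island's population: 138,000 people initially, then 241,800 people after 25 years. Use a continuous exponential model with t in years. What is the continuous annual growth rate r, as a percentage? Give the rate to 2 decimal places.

241800 = 138000 · e^(r·25)
e^(25r) = 241800/138000 = 1.75217
r = ln(1.75217) / 25 = 0.56086 / 25

r ≈ 2.24% per year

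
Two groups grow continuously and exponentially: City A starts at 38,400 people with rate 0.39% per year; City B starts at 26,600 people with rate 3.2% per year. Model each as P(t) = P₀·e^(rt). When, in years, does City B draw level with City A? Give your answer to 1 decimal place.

38400·e^(0.0039t) = 26600·e^(0.032t)
38400/26600 = e^((0.032 − 0.0039)t) → ln(1.44361) = 0.0281·t
t = 0.36715 / 0.0281

t ≈ 13.1 years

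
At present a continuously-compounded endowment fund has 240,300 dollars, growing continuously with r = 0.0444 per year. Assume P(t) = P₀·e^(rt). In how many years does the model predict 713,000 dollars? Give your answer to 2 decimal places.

713000 = 240300 · e^(0.0444·t)
t = ln(713000/240300) / 0.0444 = ln(2.96712) / 0.0444 = 1.08759 / 0.0444

t ≈ 24.50 years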